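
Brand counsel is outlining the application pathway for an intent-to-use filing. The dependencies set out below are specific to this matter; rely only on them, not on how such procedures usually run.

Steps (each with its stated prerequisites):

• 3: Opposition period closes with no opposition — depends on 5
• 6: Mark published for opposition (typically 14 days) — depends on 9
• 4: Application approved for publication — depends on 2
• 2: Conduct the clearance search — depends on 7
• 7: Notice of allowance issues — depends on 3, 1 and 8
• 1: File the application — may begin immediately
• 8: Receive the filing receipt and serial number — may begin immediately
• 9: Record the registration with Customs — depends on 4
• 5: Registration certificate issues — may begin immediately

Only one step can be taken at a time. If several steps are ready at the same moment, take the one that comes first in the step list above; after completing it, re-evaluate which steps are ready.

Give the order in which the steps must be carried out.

Nothing is required for 1, 8 and 5. 1 is listed earlier → 1 first.
Ready: 8 and 5. 8 is listed earlier → 8.
5 is the only step now ready → 5.
3 needed 5, now all done → 3.
That leaves 7 as the only ready step → 7.
That leaves 2 as the only ready step → 2.
That leaves 4 as the only ready step → 4.
9 needed 4, now all done → 9.
6 needed 9, now all done → 6.

1, 8, 5, 3, 7, 2, 4, 9, 6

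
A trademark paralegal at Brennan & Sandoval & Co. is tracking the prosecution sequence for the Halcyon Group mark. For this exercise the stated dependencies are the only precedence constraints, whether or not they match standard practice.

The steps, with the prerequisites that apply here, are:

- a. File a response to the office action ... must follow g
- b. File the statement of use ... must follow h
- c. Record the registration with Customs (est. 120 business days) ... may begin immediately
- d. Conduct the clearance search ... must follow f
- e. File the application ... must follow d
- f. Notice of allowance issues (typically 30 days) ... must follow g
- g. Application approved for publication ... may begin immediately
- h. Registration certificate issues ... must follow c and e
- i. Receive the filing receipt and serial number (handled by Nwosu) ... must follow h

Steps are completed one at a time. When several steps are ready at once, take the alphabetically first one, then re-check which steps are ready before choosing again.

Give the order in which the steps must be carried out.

Nothing is required for c and g. c has the earlier label → c first.
That leaves g as the only ready step → g.
a and f are both available; a has the earlier label → a.
f is the only step now ready → f.
Next only d has its prerequisites met → d.
Next only e has its prerequisites met → e.
That leaves h as the only ready step → h.
Ready: b and i. b has the earlier label → b.
i needed h, now all done → i.

c, g, a, f, d, e, h, b, i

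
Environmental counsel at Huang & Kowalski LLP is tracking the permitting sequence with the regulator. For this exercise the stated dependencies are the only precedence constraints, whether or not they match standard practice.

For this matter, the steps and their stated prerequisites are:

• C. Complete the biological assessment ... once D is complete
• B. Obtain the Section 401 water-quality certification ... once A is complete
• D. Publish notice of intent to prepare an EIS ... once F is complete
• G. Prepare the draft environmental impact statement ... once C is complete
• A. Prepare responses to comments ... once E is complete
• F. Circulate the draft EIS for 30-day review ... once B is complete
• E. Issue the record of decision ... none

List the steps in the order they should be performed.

E is the only step with nothing outstanding, so it goes first.
A needed E, now all done → A.
B needed A, now all done → B.
Next only F has its prerequisites met → F.
That leaves D as the only ready step → D.
C is the only step now ready → C.
G needed C, now all done → G.

E → A → B → F → D → C → G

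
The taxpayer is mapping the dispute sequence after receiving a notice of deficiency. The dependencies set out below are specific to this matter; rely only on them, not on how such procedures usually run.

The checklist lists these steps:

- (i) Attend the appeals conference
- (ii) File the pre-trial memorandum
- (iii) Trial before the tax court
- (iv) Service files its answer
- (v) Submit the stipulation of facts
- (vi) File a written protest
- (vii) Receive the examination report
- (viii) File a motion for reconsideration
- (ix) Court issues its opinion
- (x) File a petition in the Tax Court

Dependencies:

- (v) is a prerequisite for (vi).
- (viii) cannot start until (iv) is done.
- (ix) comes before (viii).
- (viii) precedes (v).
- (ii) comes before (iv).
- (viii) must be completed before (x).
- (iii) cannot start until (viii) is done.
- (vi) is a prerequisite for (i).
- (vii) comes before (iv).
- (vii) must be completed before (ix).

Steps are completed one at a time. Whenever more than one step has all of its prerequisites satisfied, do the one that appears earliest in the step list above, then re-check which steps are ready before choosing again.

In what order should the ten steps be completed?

(ii), (vii), (iv), (ix), (viii), (iii), (v), (vi), (i), (x)

Nothing is required for (ii) and (vii). (ii) is listed earlier → (ii) first.
Next only (vii) has its prerequisites met → (vii).
Now (iv) and (ix) have their prerequisites met. (iv) is listed earlier, so (iv) next.
Next only (ix) has its prerequisites met → (ix).
(viii) needed (iv) and (ix), now all done → (viii).
Ready: (iii), (v) and (x). (iii) is listed earlier → (iii).
Now (v) and (x) have their prerequisites met. (v) is listed earlier, so (v) next.
(vi) now also ready, so the ready set is {(vi), (x)}; (vi) is listed earlier → (vi).
(i) now also ready, so the ready set is {(i), (x)}; (i) is listed earlier → (i).
(x) needed (viii), now all done → (x).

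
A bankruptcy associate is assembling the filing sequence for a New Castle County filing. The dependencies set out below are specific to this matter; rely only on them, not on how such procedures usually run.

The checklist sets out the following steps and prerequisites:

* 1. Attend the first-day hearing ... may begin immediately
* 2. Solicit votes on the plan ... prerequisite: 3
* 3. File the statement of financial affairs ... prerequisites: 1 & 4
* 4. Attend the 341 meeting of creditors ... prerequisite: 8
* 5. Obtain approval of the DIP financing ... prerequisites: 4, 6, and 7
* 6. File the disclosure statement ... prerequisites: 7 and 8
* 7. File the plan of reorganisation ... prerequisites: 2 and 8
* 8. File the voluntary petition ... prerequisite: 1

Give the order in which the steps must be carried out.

1 8 4 3 2 7 6 5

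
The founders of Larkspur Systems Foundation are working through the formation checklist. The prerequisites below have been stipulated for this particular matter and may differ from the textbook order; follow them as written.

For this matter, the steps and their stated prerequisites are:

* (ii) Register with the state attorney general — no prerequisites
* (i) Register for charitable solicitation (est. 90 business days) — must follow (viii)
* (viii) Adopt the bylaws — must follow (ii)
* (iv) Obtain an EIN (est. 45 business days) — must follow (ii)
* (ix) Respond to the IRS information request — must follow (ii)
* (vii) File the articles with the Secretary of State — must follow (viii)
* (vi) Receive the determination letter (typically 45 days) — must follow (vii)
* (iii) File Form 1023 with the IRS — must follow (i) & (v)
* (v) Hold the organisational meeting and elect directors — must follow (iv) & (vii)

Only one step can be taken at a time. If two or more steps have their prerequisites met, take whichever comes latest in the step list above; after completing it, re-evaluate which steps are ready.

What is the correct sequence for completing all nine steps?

(ii), (ix), (iv), (viii), (vii), (v), (vi), (i), (iii)

(ii) is the only step with nothing outstanding, so it goes first.
Now (ix), (iv) and (viii) have their prerequisites met. (ix) is listed later, so (ix) next.
Ready: (iv) and (viii). (iv) is listed later → (iv).
That leaves (viii) as the only ready step → (viii).
Ready: (vii) and (i). (vii) is listed later → (vii).
(v) and (vi) now also ready, so the ready set is {(v), (vi), (i)}; (v) is listed later → (v).
Ready: (vi) and (i). (vi) is listed later → (vi).
(i) needed (viii), now all done → (i).
(iii) needed (v) and (i), now all done → (iii).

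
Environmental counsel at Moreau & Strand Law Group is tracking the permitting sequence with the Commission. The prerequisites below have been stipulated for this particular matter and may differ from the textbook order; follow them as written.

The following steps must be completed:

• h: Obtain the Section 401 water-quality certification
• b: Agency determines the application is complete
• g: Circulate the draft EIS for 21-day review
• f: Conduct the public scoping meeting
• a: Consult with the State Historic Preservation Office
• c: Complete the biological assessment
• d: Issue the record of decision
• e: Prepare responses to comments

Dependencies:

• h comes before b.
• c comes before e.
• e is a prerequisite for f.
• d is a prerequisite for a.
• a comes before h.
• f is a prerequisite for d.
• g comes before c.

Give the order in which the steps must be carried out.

g, c, e, f, d, a, h, b

g has no prerequisites → g first.
That leaves c as the only ready step → c.
Next only e has its prerequisites met → e.
f needed e, now all done → f.
d is the only step now ready → d.
That leaves a as the only ready step → a.
h needed a, now all done → h.
That leaves b as the only ready step → b.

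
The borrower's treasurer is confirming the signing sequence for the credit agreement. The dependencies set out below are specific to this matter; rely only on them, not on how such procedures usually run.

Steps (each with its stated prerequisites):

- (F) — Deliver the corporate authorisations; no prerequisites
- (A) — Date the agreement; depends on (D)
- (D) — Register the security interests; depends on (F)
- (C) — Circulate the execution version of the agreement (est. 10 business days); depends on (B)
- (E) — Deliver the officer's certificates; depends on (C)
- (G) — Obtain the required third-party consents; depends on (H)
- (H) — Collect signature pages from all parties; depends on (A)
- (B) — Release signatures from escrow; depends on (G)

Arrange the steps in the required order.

(F), (D), (A), (H), (G), (B), (C), (E)

(F) is the only step with nothing outstanding, so it goes first.
That leaves (D) as the only ready step → (D).
(A) needed (D), now all done → (A).
(H) needed (A), now all done → (H).
That leaves (G) as the only ready step → (G).
That leaves (B) as the only ready step → (B).
(C) is the only step now ready → (C).
(E) needed (C), now all done → (E).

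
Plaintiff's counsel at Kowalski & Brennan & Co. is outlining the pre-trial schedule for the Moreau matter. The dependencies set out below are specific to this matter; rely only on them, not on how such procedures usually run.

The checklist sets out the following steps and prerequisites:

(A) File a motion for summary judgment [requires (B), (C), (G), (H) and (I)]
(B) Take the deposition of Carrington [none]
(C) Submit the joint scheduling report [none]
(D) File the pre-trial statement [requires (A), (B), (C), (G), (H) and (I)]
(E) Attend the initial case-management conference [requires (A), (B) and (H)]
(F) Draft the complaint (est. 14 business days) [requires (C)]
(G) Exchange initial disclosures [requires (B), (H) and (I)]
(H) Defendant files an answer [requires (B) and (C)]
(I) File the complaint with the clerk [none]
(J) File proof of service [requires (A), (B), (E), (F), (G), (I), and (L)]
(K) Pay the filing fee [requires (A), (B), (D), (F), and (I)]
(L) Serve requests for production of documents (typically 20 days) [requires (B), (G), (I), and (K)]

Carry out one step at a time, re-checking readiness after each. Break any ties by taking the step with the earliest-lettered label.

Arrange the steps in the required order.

(B), (C), (F), (H), (I), (G), (A), (D), (E), (K), (L), (J)

(B), (C) and (I) have no prerequisites; (B) has the earlier label, so (B) is first.
(C) and (I) are both available; (C) has the earlier label → (C).
(F) and (H) now also ready, so the ready set is {(F), (H), (I)}; (F) has the earlier label → (F).
Ready: (H) and (I). (H) has the earlier label → (H).
That leaves (I) as the only ready step → (I).
(G) needed (B), (H) and (I), now all done → (G).
(A) is the only step now ready → (A).
(D) and (E) are both available; (D) has the earlier label → (D).
Ready: (E) and (K). (E) has the earlier label → (E).
(K) needed (A), (B), (D), (F) and (I), now all done → (K).
(L) needed (B), (G), (I) and (K), now all done → (L).
Next only (J) has its prerequisites met → (J).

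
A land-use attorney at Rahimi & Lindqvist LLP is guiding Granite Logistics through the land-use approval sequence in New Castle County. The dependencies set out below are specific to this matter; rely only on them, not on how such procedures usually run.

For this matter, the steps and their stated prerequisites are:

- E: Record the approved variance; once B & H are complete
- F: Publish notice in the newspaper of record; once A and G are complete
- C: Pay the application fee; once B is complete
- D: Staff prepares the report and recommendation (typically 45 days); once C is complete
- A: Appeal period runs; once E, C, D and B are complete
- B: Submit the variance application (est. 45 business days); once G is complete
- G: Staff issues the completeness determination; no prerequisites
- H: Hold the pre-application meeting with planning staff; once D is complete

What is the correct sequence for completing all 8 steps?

G has no prerequisites → G first.
B is the only step now ready → B.
C is the only step now ready → C.
D is the only step now ready → D.
Next only H has its prerequisites met → H.
E needed B and H, now all done → E.
A needed E, C, D and B, now all done → A.
F needed A and G, now all done → F.

G, B, C, D, H, E, A, F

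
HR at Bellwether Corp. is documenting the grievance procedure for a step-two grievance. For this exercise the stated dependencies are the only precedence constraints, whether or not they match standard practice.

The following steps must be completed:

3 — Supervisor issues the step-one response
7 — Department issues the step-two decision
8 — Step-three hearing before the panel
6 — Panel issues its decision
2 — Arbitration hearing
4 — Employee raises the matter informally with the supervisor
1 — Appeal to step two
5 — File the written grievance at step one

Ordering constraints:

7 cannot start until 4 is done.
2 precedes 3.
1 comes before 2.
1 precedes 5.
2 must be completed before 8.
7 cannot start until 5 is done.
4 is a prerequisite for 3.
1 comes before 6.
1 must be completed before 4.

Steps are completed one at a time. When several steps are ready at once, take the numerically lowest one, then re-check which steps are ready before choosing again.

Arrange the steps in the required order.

1, 2, 4, 3, 5, 6, 7, 8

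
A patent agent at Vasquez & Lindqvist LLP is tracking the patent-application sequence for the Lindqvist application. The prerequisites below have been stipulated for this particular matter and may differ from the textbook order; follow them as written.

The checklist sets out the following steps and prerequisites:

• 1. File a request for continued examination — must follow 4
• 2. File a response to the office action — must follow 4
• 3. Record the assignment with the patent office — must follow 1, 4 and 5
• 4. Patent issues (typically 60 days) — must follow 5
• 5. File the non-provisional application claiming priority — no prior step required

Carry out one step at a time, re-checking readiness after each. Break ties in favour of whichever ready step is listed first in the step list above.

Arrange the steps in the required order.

5 is the only step with nothing outstanding, so it goes first.
4 needed 5, now all done → 4.
Now 1 and 2 have their prerequisites met. 1 is listed earlier, so 1 next.
3 now also ready, so the ready set is {2, 3}; 2 is listed earlier → 2.
That leaves 3 as the only ready step → 3.

5 4 1 2 3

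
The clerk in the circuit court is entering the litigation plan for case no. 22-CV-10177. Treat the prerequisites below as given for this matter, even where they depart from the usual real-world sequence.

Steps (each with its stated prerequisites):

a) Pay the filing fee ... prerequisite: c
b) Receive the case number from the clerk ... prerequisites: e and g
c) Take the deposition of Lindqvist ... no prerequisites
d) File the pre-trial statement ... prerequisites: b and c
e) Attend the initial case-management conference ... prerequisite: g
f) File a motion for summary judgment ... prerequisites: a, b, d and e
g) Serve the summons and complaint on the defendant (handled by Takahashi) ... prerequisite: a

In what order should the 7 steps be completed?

c, a, g, e, b, d, f

c has no prerequisites → c first.
a is the only step now ready → a.
g needed a, now all done → g.
e needed g, now all done → e.
That leaves b as the only ready step → b.
That leaves d as the only ready step → d.
f is the only step now ready → f.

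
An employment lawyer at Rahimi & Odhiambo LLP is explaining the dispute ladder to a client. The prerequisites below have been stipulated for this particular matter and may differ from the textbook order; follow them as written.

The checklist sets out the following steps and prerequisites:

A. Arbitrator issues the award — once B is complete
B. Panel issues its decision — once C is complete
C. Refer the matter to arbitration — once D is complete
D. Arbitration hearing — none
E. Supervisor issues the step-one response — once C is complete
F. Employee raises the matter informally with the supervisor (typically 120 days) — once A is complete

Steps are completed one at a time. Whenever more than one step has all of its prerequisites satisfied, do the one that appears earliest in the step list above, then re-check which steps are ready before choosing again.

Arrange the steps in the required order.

D C B A E F

Only D has no prerequisites, so it is first.
C is the only step now ready → C.
Now B and E have their prerequisites met. B is listed earlier, so B next.
Now A and E have their prerequisites met. A is listed earlier, so A next.
E and F are both available; E is listed earlier → E.
Next only F has its prerequisites met → F.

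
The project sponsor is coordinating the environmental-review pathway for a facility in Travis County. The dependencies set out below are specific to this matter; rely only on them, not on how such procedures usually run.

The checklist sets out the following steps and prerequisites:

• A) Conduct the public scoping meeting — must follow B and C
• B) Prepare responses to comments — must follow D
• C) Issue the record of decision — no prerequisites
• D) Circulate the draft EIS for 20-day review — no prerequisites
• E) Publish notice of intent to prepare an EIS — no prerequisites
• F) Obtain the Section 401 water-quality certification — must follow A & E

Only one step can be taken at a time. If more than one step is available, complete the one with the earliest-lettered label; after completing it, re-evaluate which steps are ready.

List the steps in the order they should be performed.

C → D → B → A → E → F

Nothing is required for C, D and E. C has the earlier label → C first.
D and E are both available; D has the earlier label → D.
Now B and E have their prerequisites met. B has the earlier label, so B next.
Ready: A and E. A has the earlier label → A.
That leaves E as the only ready step → E.
F needed A and E, now all done → F.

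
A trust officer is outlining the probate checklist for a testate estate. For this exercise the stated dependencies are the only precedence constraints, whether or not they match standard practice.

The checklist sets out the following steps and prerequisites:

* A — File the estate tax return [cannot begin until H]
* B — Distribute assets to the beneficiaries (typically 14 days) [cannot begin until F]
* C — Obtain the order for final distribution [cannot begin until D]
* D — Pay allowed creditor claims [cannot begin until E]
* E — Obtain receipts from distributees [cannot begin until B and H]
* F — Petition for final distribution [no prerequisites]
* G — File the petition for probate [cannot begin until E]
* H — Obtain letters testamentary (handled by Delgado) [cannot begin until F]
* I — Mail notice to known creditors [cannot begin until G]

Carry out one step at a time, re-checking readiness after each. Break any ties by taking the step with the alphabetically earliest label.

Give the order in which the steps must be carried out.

Only F has no prerequisites, so it is first.
Ready: B and H. B has the earlier label → B.
H is the only step now ready → H.
A and E are both available; A has the earlier label → A.
E is the only step now ready → E.
Now D and G have their prerequisites met. D has the earlier label, so D next.
C now also ready, so the ready set is {C, G}; C has the earlier label → C.
G needed E, now all done → G.
I is the only step now ready → I.

F → B → H → A → E → D → C → G → I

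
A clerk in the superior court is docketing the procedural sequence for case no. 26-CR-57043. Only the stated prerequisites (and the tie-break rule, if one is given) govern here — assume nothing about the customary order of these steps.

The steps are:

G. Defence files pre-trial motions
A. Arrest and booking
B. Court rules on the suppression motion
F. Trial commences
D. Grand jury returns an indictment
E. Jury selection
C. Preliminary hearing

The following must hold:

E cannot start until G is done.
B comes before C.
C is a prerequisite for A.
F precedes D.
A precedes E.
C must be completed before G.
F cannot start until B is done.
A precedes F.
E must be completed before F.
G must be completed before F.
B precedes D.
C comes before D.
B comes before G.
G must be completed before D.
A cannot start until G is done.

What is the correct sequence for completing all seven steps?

B C G A E F D

B has no prerequisites → B first.
C is the only step now ready → C.
G needed B and C, now all done → G.
That leaves A as the only ready step → A.
E needed G and A, now all done → E.
Next only F has its prerequisites met → F.
D is the only step now ready → D.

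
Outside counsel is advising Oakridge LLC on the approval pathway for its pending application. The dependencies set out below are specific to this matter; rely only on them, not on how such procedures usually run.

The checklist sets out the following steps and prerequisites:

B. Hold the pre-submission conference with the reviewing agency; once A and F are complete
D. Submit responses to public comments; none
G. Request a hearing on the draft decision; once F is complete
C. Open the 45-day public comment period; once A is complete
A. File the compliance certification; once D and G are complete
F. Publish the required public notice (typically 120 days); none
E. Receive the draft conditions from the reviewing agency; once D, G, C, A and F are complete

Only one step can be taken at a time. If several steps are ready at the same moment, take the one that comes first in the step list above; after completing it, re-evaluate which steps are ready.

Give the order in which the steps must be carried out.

D, F, G, A, B, C, E

Nothing is required for D and F. D is listed earlier → D first.
That leaves F as the only ready step → F.
G needed F, now all done → G.
A needed D and G, now all done → A.
B and C are both available; B is listed earlier → B.
C needed A, now all done → C.
That leaves E as the only ready step → E.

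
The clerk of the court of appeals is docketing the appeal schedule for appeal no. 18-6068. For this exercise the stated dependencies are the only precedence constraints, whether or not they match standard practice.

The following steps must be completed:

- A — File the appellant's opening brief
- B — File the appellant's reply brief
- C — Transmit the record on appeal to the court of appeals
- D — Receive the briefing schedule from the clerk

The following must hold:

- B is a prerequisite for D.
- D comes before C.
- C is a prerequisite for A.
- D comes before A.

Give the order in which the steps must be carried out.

B has no prerequisites → B first.
D needed B, now all done → D.
C needed D, now all done → C.
Next only A has its prerequisites met → A.

B, D, C, A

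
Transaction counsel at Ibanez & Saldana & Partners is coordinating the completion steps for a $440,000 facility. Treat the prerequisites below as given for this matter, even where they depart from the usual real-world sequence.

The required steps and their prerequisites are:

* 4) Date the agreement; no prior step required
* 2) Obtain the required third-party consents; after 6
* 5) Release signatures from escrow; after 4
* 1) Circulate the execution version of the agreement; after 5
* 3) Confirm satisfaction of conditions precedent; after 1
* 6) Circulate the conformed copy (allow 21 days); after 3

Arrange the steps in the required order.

4, 5, 1, 3, 6, 2

Only 4 has no prerequisites, so it is first.
5 is the only step now ready → 5.
That leaves 1 as the only ready step → 1.
3 needed 1, now all done → 3.
That leaves 6 as the only ready step → 6.
2 needed 6, now all done → 2.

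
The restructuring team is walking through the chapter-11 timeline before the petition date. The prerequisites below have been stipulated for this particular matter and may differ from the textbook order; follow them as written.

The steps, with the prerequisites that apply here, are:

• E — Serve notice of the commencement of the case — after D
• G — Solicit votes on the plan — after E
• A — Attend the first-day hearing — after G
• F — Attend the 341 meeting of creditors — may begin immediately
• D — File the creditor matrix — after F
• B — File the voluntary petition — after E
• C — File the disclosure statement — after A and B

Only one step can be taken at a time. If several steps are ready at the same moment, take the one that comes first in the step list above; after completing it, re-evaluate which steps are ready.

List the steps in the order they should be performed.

F is the only step with nothing outstanding, so it goes first.
Next only D has its prerequisites met → D.
E needed D, now all done → E.
Ready: G and B. G is listed earlier → G.
Now A and B have their prerequisites met. A is listed earlier, so A next.
Next only B has its prerequisites met → B.
C is the only step now ready → C.

F D E G A B C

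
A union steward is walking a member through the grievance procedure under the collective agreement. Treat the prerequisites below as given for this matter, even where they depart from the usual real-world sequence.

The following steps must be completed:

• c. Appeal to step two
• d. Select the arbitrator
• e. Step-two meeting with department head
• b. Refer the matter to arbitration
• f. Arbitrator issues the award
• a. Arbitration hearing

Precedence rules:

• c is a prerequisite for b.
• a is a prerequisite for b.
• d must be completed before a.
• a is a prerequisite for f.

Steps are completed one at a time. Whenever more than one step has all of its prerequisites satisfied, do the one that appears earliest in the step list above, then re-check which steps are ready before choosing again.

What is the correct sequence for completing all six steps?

c d e a b f

c, d and e have no prerequisites; c is listed earlier, so c is first.
Now d and e have their prerequisites met. d is listed earlier, so d next.
a now also ready, so the ready set is {e, a}; e is listed earlier → e.
a needed d, now all done → a.
b and f are both available; b is listed earlier → b.
f needed a, now all done → f.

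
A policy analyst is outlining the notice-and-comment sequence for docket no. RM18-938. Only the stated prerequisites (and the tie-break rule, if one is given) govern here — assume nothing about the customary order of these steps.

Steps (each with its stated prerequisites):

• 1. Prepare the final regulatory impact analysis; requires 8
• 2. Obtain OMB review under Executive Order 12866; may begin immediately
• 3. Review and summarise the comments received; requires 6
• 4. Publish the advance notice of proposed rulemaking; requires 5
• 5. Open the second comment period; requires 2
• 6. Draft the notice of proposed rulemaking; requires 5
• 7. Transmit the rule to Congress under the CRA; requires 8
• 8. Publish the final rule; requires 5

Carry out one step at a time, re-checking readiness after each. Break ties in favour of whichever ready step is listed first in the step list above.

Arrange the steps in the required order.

Only 2 has no prerequisites, so it is first.
That leaves 5 as the only ready step → 5.
4, 6 and 8 are all available; 4 is listed earlier → 4.
Now 6 and 8 have their prerequisites met. 6 is listed earlier, so 6 next.
Now 3 and 8 have their prerequisites met. 3 is listed earlier, so 3 next.
That leaves 8 as the only ready step → 8.
1 and 7 are both available; 1 is listed earlier → 1.
7 needed 8, now all done → 7.

2 5 4 6 3 8 1 7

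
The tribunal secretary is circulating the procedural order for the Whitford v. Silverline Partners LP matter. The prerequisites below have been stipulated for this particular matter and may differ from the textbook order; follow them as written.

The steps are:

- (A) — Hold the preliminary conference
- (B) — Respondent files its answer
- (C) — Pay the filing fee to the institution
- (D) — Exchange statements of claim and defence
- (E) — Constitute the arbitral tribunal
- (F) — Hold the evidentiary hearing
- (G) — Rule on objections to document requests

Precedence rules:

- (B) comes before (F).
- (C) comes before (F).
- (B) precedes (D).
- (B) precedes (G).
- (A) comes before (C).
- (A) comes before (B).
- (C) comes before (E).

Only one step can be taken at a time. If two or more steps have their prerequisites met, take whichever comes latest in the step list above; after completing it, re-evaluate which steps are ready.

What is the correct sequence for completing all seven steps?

(A) → (C) → (E) → (B) → (G) → (F) → (D)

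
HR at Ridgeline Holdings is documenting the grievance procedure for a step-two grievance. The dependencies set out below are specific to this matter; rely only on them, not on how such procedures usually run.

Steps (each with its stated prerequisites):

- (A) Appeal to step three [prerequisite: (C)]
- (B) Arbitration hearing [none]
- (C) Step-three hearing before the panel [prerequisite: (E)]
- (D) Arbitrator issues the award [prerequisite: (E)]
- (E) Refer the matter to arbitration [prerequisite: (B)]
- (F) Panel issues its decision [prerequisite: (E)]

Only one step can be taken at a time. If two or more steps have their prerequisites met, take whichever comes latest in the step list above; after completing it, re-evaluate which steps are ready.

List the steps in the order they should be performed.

(B), (E), (F), (D), (C), (A)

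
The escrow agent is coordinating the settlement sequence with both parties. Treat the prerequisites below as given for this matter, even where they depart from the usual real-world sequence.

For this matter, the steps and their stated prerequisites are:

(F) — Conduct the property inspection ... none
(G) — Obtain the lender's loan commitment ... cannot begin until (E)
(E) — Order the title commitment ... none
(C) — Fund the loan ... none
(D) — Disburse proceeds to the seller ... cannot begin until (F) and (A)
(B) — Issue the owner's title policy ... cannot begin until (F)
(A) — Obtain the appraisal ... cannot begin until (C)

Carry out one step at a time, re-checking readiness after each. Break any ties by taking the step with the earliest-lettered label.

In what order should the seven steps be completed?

(C), (A), (E), (F), (B), (D), (G)

Nothing is required for (C), (E) and (F). (C) has the earlier label → (C) first.
(A) now also ready, so the ready set is {(A), (E), (F)}; (A) has the earlier label → (A).
Now (E) and (F) have their prerequisites met. (E) has the earlier label, so (E) next.
(F) and (G) are both available; (F) has the earlier label → (F).
Now (B), (D) and (G) have their prerequisites met. (B) has the earlier label, so (B) next.
(D) and (G) are both available; (D) has the earlier label → (D).
(G) needed (E), now all done → (G).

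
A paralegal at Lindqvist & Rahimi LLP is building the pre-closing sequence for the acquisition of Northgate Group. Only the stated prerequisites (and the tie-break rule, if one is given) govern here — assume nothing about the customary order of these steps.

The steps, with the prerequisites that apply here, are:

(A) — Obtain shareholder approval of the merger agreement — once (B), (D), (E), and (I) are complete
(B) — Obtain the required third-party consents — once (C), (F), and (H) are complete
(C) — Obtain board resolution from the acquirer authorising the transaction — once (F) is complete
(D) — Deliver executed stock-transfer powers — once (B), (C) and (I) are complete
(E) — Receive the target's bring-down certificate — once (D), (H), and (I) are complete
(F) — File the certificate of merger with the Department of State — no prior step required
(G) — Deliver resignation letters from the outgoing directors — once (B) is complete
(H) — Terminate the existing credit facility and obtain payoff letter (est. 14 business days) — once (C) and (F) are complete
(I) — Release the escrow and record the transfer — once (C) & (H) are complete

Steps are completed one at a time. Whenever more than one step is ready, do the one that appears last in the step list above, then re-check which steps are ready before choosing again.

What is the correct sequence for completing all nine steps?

(F) → (C) → (H) → (I) → (B) → (G) → (D) → (E) → (A)

(F) has no prerequisites → (F) first.
(C) needed (F), now all done → (C).
(H) needed (F) and (C), now all done → (H).
Ready: (I) and (B). (I) is listed later → (I).
Next only (B) has its prerequisites met → (B).
(G) and (D) are both available; (G) is listed later → (G).
That leaves (D) as the only ready step → (D).
(E) needed (I), (H) and (D), now all done → (E).
Next only (A) has its prerequisites met → (A).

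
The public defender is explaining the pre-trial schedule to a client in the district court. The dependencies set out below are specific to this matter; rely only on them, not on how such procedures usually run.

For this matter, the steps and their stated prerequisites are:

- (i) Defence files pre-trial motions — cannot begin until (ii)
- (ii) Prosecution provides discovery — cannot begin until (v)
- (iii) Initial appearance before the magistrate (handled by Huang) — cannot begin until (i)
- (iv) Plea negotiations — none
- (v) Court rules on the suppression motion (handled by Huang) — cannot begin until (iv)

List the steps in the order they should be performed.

(iv) → (v) → (ii) → (i) → (iii)

(iv) has no prerequisites → (iv) first.
(v) needed (iv), now all done → (v).
That leaves (ii) as the only ready step → (ii).
That leaves (i) as the only ready step → (i).
(iii) needed (i), now all done → (iii).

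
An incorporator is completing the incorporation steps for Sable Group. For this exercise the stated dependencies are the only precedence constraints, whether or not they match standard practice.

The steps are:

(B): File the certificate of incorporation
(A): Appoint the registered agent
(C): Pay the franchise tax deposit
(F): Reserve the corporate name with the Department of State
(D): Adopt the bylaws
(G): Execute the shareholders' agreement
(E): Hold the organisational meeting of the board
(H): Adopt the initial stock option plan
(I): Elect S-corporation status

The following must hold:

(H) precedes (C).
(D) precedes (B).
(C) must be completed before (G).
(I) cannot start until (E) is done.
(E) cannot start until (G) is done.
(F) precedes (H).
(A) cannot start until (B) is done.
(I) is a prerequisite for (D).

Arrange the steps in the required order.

(F) has no prerequisites → (F) first.
That leaves (H) as the only ready step → (H).
That leaves (C) as the only ready step → (C).
(G) needed (C), now all done → (G).
(E) needed (G), now all done → (E).
(I) is the only step now ready → (I).
Next only (D) has its prerequisites met → (D).
(B) needed (D), now all done → (B).
(A) is the only step now ready → (A).

(F) → (H) → (C) → (G) → (E) → (I) → (D) → (B) → (A)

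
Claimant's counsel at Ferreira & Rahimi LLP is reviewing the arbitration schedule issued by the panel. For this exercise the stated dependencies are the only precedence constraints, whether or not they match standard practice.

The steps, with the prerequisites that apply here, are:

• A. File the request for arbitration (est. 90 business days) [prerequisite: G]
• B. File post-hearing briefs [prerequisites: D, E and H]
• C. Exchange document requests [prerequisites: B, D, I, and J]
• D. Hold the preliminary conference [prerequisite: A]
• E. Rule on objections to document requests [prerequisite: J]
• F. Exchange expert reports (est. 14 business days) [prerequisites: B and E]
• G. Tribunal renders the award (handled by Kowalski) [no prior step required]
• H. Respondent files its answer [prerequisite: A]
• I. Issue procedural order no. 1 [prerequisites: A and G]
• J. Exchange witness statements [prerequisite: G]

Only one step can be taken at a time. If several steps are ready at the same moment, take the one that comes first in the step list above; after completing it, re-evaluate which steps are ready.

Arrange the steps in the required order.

Only G has no prerequisites, so it is first.
A and J are both available; A is listed earlier → A.
D, H and I now also ready, so the ready set is {D, H, I, J}; D is listed earlier → D.
Ready: H, I and J. H is listed earlier → H.
Ready: I and J. I is listed earlier → I.
J is the only step now ready → J.
That leaves E as the only ready step → E.
B needed D, E and H, now all done → B.
Ready: C and F. C is listed earlier → C.
F needed B and E, now all done → F.

G, A, D, H, I, J, E, B, C, F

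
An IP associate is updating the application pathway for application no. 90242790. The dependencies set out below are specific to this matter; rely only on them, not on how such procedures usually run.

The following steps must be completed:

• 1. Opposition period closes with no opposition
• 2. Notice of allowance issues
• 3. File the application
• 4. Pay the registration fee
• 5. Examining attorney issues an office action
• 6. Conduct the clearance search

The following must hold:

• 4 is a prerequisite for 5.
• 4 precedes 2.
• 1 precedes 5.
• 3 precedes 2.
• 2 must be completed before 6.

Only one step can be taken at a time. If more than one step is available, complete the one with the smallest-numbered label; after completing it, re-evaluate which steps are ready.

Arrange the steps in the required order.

1, 3, 4, 2, 5, 6

1, 3 and 4 have no prerequisites; 1 has the earlier label, so 1 is first.
Now 3 and 4 have their prerequisites met. 3 has the earlier label, so 3 next.
4 is the only step now ready → 4.
Now 2 and 5 have their prerequisites met. 2 has the earlier label, so 2 next.
Ready: 5 and 6. 5 has the earlier label → 5.
6 is the only step now ready → 6.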